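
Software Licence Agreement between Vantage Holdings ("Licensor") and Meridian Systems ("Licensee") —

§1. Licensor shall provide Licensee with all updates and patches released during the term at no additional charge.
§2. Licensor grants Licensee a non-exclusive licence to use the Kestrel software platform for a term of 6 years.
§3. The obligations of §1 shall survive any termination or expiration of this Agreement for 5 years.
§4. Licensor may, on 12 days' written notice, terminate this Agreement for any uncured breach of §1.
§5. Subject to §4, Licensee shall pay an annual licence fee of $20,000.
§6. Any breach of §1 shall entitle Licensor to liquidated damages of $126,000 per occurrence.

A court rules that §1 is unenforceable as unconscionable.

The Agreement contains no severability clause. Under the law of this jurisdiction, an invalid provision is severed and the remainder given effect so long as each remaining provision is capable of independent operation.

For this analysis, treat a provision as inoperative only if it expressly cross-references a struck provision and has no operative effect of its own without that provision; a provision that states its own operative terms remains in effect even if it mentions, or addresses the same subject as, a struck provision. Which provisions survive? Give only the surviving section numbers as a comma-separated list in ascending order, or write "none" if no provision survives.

2, 5

§1 is struck. The only function of §3 is the survival period for §1, so it cannot stand once §1 is removed. §4 has no operative effect of its own apart from §1 and is therefore inoperative. §6 has no operative effect of its own apart from §1 and is therefore inoperative. §5 mentions §4 but its own obligation stands independently of §4, so §5 is not affected. With no severability clause, the stated default rule severs what cannot stand and enforces each remaining provision that can operate on its own. The provisions still in force are §2 and §5.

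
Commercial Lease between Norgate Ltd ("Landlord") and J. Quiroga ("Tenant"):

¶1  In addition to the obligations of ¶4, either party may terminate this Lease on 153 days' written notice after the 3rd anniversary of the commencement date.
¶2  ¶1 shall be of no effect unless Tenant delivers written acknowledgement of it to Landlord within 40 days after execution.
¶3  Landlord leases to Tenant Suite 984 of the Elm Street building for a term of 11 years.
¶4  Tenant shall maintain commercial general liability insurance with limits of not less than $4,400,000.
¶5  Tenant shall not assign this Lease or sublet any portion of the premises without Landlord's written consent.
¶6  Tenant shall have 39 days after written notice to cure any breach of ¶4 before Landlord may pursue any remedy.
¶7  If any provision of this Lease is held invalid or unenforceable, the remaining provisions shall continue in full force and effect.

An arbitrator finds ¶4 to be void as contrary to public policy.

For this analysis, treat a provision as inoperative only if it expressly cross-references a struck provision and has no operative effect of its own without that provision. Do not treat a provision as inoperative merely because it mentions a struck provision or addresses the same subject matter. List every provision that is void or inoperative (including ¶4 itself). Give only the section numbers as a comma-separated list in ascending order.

4, 6

¶4 is struck. ¶6 merely fixes the cure period for breach of ¶4; with ¶4 gone it has nothing to operate on and falls away. Although ¶1 refers to ¶4, its operative terms do not depend on ¶4, so it remains in effect. Under the severability clause in ¶7, the remaining provisions continue in force. The provisions still in force are ¶1, ¶2, ¶3, ¶5, and ¶7.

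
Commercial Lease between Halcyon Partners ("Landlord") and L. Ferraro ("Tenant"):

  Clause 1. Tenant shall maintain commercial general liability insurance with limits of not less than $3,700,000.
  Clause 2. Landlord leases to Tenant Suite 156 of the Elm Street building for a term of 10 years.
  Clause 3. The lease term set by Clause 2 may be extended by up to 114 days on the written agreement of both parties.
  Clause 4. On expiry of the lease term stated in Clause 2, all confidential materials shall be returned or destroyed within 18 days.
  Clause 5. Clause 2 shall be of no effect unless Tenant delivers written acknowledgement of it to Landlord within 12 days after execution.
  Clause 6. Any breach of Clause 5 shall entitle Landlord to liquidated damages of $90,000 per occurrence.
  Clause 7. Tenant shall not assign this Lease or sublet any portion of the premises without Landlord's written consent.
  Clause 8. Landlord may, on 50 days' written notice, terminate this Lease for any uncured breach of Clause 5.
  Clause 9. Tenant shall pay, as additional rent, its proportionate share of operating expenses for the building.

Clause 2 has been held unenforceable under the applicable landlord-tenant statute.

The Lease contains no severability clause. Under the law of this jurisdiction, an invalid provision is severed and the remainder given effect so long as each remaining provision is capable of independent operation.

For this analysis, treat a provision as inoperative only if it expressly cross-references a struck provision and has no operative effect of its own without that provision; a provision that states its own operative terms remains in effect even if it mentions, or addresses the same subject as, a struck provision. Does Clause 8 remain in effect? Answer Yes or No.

No

Clause 2 is struck. The whole of Clause 3 is the extension of the lease term, defined by reference to Clause 2, so Clause 3 cannot stand once Clause 2 is removed. Clause 4 merely fixes the return obligation tied to Clause 2; with Clause 2 gone it has nothing to operate on and falls away. Clause 5 has no operative effect of its own apart from Clause 2 and is therefore inoperative. Clause 6 operates only by reference to Clause 5, so it falls with Clause 5. Clause 8 has no operative effect of its own apart from Clause 5 and is therefore inoperative. Under the stated default rule, only provisions that cannot operate independently fall away; the rest are enforced. The provisions still in force are Clause 1, Clause 7, and Clause 9. Clause 8 is among the inoperative provisions, so the answer is no.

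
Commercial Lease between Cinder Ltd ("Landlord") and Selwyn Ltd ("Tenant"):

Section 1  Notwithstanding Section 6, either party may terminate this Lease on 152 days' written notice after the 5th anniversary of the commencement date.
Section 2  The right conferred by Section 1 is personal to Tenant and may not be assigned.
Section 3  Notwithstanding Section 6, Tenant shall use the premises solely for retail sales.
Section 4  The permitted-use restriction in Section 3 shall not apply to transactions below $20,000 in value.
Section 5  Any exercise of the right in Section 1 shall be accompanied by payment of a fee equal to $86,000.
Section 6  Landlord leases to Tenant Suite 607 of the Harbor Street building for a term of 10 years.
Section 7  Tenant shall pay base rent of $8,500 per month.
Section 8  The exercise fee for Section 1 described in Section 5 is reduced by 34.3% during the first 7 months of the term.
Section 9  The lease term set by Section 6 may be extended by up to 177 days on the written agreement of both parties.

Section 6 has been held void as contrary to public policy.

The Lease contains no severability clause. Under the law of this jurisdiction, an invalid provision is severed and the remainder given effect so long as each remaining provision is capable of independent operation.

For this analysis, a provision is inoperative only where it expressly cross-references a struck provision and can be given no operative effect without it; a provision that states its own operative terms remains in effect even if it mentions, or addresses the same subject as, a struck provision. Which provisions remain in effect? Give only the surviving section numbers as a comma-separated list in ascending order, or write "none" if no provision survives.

Section 6 is struck. Section 9 operates only by reference to Section 6, so it falls with Section 6. Although Section 3 refers to Section 6, its operative terms do not depend on Section 6, so it remains in effect. Although Section 1 refers to Section 6, its operative terms do not depend on Section 6, so it remains in effect. Under the stated default rule, only provisions that cannot operate independently fall away; the rest are enforced. Section 1, Section 2, Section 3, Section 4, Section 5, Section 7, and Section 8 remain in effect.

1, 2, 3, 4, 5, 7, 8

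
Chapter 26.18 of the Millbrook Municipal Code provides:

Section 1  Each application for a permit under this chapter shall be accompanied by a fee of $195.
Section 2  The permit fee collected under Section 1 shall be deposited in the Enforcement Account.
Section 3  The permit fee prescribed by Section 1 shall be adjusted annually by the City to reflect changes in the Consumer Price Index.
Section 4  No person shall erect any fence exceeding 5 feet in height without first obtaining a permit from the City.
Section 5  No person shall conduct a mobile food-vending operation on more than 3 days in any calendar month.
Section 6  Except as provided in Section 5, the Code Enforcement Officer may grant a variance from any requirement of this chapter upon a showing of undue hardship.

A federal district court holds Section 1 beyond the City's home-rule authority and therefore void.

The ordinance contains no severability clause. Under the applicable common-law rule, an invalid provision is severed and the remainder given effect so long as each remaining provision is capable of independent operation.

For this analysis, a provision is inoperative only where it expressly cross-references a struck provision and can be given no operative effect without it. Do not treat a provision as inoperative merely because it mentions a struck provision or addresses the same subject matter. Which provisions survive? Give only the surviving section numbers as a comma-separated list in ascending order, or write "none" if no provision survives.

4, 5, 6

Section 1 is struck. The whole of Section 2 is the disposition of the permit fee, defined by reference to Section 1, so Section 2 cannot stand once Section 1 is removed. Section 3 has no operative effect of its own apart from Section 1 and is therefore inoperative. With no severability clause, the stated default rule severs what cannot stand and enforces each remaining provision that can operate on its own. The provisions still in force are Section 4, Section 5, and Section 6.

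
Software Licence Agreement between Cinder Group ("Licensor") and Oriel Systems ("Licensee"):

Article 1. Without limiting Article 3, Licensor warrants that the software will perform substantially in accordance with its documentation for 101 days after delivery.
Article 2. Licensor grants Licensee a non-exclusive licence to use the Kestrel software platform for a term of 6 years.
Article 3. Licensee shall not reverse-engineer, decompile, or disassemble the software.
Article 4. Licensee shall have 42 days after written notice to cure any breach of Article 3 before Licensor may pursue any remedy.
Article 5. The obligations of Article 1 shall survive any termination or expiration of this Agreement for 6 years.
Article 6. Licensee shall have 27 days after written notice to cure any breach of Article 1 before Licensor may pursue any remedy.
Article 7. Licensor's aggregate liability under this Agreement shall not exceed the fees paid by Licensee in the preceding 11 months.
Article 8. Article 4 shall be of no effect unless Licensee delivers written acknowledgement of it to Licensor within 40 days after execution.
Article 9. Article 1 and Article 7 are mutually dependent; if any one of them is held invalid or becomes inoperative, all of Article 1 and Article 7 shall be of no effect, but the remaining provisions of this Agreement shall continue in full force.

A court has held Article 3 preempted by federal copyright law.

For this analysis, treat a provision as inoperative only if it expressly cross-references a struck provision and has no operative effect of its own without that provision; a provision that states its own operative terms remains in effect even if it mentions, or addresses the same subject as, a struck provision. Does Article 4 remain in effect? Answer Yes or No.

No

Article 3 is struck. Article 4 has no operative effect of its own apart from Article 3 and is therefore inoperative. Article 8 has no operative effect of its own apart from Article 4 and is therefore inoperative. Article 1 mentions Article 3 but its own obligation stands independently of Article 3, so Article 1 is not affected. Article 9 ties Article 1 and Article 7 together, but none of those is affected here; the remaining provisions continue in force under Article 9. The provisions still in force are Article 1, Article 2, Article 5, Article 6, Article 7, and Article 9. Article 4 is among the inoperative provisions, so the answer is no.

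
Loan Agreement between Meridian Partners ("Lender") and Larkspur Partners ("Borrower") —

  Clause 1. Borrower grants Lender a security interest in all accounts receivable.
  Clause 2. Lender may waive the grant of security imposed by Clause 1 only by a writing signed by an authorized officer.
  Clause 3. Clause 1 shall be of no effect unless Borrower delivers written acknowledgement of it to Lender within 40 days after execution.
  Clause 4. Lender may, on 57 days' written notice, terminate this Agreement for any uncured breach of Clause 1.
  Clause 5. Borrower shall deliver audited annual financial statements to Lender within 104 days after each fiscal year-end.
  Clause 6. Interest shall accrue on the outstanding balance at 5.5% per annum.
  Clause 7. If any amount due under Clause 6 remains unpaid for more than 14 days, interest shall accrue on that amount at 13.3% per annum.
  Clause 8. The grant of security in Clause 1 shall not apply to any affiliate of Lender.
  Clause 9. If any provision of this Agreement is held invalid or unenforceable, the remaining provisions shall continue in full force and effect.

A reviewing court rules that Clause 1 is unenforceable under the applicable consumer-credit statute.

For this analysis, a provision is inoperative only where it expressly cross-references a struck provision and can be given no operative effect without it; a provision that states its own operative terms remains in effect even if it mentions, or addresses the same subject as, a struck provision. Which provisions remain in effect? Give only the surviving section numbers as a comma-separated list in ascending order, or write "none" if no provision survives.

5, 6, 7, 9

Clause 1 is struck. Clause 2 has no operative effect of its own apart from Clause 1 and is therefore inoperative. Clause 3 operates only by reference to Clause 1, so it falls with Clause 1. Clause 4 merely fixes the termination right for breach of Clause 1; with Clause 1 gone it has nothing to operate on and falls away. The whole of Clause 8 is the carve-out from the grant of security, defined by reference to Clause 1, so Clause 8 cannot stand once Clause 1 is removed. Clause 9 is a severability clause and preserves every provision that can still be given independent effect. That leaves Clause 5, Clause 6, Clause 7, and Clause 9 in effect.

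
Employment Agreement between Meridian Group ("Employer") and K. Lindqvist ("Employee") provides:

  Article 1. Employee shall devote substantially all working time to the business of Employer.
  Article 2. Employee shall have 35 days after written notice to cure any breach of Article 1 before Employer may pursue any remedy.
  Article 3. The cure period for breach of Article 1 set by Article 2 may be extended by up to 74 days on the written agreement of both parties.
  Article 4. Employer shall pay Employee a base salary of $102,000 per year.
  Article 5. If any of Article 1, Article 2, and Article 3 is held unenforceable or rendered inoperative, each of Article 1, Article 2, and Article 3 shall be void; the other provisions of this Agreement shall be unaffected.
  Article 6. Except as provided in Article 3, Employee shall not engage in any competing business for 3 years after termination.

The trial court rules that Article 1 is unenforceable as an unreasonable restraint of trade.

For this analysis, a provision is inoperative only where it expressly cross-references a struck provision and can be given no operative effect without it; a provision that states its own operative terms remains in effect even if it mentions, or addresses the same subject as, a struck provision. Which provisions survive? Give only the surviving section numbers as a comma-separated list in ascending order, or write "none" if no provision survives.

4, 5, 6

Article 1 is struck. Article 2 operates only by reference to Article 1, so it falls with Article 1. The whole of Article 3 is the extension of the cure period for breach of Article 1, defined by reference to Article 2, so Article 3 cannot stand once Article 2 is removed. Article 6 mentions Article 3 but its own obligation stands independently of Article 3, so Article 6 is not affected. Article 5 declares Article 1, Article 2, and Article 3 mutually dependent; since one of them has fallen, all of them are of no effect. The remainder continues in force under Article 5. The provisions still in force are Article 4, Article 5, and Article 6.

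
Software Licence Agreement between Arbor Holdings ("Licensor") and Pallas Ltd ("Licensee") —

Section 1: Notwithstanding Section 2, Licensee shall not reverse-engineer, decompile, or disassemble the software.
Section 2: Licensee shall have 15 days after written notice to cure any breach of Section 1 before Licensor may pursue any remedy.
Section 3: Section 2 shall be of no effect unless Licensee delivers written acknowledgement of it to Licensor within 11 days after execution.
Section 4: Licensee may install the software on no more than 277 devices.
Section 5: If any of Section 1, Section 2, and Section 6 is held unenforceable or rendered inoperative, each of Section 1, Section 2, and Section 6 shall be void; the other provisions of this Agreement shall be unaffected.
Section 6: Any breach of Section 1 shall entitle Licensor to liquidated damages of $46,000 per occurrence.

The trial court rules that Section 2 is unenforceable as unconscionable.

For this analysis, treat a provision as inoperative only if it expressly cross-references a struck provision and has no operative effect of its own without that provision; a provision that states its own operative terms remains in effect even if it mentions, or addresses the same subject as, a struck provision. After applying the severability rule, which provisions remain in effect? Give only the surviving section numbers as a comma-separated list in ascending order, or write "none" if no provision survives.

4, 5

Section 2 is struck. Section 3 has no operative effect of its own apart from Section 2 and is therefore inoperative. Section 5 declares Section 1, Section 2, and Section 6 mutually dependent; since one of them has fallen, all of them are of no effect. That brings down Section 1 and Section 6 as well. The remainder continues in force under Section 5. That leaves Section 4 and Section 5 in effect.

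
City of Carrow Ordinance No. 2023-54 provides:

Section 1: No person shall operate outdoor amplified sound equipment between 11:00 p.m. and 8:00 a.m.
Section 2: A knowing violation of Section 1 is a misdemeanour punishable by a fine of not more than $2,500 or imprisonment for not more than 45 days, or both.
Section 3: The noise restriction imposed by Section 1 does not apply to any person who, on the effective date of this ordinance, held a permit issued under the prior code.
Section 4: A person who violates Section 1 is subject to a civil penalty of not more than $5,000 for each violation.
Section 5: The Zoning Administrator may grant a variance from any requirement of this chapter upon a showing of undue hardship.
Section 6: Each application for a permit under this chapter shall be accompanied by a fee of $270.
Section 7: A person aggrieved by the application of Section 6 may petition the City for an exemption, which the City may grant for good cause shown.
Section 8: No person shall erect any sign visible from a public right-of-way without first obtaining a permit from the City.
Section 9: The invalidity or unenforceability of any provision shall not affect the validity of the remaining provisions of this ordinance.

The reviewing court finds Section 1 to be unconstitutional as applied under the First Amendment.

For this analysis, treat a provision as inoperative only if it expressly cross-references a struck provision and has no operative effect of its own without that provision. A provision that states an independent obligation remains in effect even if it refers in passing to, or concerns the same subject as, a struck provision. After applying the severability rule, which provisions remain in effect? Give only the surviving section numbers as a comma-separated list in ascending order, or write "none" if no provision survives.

Section 1 is struck. Section 2 operates only by reference to Section 1, so it falls with Section 1. Section 3 merely fixes the grandfather exemption from Section 1; with Section 1 gone it has nothing to operate on and falls away. Section 4 has no operative effect of its own apart from Section 1 and is therefore inoperative. Section 9 is a severability clause and preserves every provision that can still be given independent effect. That leaves Section 5, Section 6, Section 7, Section 8, and Section 9 in effect.

5, 6, 7, 8, 9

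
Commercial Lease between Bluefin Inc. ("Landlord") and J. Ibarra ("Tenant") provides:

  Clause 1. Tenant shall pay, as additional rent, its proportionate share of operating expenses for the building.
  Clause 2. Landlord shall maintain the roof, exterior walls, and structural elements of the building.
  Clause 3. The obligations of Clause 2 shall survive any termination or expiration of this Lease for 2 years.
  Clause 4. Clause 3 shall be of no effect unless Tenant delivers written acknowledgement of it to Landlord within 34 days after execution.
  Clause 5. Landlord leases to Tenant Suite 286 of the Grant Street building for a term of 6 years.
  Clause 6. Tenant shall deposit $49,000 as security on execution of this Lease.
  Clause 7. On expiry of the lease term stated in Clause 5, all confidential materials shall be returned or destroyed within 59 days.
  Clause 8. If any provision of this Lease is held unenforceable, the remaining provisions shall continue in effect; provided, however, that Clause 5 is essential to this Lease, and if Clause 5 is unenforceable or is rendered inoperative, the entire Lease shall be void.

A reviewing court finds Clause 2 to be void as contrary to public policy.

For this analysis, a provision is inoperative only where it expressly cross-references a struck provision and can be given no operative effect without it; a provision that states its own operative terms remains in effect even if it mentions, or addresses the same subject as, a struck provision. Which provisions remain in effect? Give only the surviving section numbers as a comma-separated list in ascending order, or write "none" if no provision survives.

1, 5, 6, 7, 8

Clause 2 is struck. The only function of Clause 3 is the survival period for Clause 2, so it cannot stand once Clause 2 is removed. The only function of Clause 4 is the acknowledgement condition for Clause 3, so it cannot stand once Clause 3 is removed. Clause 8 makes Clause 5 an essential term, but Clause 5 is unaffected, so the severability proviso in Clause 8 preserves the remaining provisions. The provisions still in force are Clause 1, Clause 5, Clause 6, Clause 7, and Clause 8.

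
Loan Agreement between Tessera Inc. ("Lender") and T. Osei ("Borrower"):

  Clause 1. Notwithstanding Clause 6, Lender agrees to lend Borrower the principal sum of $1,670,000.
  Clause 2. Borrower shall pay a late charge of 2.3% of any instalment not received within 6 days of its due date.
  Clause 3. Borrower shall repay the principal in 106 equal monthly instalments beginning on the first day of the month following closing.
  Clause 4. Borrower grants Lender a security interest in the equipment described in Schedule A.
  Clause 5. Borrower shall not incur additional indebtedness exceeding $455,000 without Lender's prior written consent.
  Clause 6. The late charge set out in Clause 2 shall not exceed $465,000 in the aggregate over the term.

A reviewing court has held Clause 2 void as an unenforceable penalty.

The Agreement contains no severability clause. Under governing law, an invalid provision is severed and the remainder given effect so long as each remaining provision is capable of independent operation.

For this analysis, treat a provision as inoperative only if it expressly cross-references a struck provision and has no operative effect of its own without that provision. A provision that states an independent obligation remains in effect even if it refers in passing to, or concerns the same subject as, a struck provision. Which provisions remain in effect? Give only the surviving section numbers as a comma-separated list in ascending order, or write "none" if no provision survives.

1, 3, 4, 5

Clause 2 is struck. Clause 6 has no operative effect of its own apart from Clause 2 and is therefore inoperative. Although Clause 1 refers to Clause 6, its operative terms do not depend on Clause 6, so it remains in effect. Under the stated default rule, only provisions that cannot operate independently fall away; the rest are enforced. Clause 1, Clause 3, Clause 4, and Clause 5 remain in effect.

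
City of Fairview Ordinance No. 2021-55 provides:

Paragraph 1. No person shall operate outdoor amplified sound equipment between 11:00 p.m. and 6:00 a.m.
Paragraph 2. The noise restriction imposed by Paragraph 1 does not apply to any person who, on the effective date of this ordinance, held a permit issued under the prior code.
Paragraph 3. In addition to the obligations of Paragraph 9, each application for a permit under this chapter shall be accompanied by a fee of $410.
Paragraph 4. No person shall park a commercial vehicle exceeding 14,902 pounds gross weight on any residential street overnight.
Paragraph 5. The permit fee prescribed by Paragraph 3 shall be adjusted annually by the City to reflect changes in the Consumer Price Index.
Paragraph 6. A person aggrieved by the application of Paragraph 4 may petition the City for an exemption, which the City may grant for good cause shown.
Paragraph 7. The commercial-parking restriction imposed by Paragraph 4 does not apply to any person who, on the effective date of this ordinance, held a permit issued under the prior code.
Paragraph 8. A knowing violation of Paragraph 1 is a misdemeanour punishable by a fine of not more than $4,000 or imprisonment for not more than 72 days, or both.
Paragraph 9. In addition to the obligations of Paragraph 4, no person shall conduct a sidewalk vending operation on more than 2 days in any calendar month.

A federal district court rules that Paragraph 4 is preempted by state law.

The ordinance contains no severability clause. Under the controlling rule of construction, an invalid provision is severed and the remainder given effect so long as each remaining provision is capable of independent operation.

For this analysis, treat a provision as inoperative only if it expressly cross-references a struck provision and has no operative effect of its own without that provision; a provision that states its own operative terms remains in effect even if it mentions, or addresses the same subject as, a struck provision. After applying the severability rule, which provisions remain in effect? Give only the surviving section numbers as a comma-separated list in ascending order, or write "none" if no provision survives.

Paragraph 4 is struck. Paragraph 6 has no operative effect of its own apart from Paragraph 4 and is therefore inoperative. Paragraph 7 merely fixes the grandfather exemption from Paragraph 4; with Paragraph 4 gone it has nothing to operate on and falls away. Paragraph 9 mentions Paragraph 4 but its own obligation stands independently of Paragraph 4, so Paragraph 9 is not affected. With no severability clause, the stated default rule severs what cannot stand and enforces each remaining provision that can operate on its own. Paragraph 1, Paragraph 2, Paragraph 3, Paragraph 5, Paragraph 8, and Paragraph 9 remain in effect.

1, 2, 3, 5, 8, 9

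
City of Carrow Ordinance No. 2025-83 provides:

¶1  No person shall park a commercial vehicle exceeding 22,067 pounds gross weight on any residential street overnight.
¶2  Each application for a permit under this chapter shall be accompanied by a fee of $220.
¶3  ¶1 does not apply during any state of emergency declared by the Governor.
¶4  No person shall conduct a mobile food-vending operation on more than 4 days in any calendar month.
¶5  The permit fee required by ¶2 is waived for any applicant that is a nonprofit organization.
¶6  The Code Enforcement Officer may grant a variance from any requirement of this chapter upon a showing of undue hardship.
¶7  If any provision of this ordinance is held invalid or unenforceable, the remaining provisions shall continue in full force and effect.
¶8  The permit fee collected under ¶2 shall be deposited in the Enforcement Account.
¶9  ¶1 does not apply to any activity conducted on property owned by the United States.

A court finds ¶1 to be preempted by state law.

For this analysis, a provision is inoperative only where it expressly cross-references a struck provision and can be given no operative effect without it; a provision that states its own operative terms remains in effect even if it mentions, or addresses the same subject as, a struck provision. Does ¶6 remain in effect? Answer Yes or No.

Yes

¶1 is struck. ¶3 has no operative effect of its own apart from ¶1 and is therefore inoperative. ¶9 merely fixes the public-property exemption from ¶1; with ¶1 gone it has nothing to operate on and falls away. ¶7 is a severability clause and preserves every provision that can still be given independent effect. The provisions still in force are ¶2, ¶4, ¶5, ¶6, ¶7, and ¶8. ¶6 is among the surviving provisions, so the answer is yes.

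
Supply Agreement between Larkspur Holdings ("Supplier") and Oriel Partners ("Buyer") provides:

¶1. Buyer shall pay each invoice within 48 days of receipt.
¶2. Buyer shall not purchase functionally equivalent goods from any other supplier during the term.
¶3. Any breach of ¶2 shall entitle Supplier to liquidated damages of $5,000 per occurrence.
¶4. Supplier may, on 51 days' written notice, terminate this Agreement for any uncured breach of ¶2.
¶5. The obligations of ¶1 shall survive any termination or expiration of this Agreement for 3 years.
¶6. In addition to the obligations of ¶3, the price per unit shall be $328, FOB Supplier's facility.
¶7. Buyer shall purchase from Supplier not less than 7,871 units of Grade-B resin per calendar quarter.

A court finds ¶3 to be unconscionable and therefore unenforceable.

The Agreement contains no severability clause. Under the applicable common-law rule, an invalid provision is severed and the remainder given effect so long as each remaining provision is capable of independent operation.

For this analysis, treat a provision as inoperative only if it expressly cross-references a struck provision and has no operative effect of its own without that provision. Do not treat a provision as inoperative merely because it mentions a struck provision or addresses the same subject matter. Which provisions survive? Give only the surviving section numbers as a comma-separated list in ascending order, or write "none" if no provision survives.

1, 2, 4, 5, 6, 7

¶3 is struck. ¶6 mentions ¶3 but its own obligation stands independently of ¶3, so ¶6 is not affected. Nothing else in the Agreement is defined by reference to ¶3. Under the stated default rule, only provisions that cannot operate independently fall away; the rest are enforced. ¶1, ¶2, ¶4, ¶5, ¶6, and ¶7 remain in effect.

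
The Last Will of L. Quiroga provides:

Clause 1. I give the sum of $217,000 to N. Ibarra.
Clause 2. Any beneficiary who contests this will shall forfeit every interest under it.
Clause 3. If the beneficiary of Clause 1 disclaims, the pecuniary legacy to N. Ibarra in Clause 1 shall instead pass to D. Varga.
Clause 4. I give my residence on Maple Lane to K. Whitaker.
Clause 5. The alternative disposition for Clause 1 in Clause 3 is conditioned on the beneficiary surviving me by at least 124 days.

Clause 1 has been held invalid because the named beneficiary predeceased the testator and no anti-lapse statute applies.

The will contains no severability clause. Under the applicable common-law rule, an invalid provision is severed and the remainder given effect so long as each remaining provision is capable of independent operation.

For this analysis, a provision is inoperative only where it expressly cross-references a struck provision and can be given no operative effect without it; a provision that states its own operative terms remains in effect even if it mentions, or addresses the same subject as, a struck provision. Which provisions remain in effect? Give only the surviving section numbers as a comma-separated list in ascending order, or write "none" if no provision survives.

Clause 1 is struck. Clause 3 operates only by reference to Clause 1, so it falls with Clause 1. Clause 5 has no operative effect of its own apart from Clause 3 and is therefore inoperative. With no severability clause, the stated default rule severs what cannot stand and enforces each remaining provision that can operate on its own. The provisions still in force are Clause 2 and Clause 4.

2, 4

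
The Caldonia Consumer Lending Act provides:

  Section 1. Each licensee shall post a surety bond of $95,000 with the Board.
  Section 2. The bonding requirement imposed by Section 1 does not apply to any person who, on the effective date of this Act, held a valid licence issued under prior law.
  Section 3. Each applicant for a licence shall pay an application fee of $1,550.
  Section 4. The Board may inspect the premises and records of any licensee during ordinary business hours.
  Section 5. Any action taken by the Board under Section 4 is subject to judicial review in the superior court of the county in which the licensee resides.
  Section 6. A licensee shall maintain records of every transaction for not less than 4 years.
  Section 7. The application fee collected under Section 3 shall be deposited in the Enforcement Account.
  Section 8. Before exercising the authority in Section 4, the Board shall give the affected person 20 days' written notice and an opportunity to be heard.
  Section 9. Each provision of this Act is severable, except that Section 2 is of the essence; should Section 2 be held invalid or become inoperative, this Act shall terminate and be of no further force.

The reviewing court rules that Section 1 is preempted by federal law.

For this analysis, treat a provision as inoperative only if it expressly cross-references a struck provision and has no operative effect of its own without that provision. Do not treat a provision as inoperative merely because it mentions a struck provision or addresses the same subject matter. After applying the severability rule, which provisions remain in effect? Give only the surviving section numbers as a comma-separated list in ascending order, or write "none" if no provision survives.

none

Section 1 is struck. The only function of Section 2 is the grandfather exemption from Section 1, so it cannot stand once Section 1 is removed. Section 9 makes Section 2 an essential term, and Section 2 has been rendered inoperative by the cascade; under Section 9, the entire Act is therefore void. No provision of the Act survives.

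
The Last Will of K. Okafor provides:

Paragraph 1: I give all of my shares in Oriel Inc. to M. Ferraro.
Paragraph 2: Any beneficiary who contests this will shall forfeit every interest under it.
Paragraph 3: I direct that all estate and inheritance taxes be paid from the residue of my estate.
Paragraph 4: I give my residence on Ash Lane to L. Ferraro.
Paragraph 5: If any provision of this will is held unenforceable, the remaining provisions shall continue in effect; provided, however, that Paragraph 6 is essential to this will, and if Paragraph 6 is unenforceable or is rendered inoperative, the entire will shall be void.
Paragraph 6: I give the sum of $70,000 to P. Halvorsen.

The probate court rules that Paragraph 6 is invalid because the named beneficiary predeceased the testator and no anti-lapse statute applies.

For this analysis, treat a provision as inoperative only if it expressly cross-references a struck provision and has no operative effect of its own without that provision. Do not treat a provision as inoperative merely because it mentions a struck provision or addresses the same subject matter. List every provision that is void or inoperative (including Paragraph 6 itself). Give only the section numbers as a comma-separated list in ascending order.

Paragraph 6 is struck. Nothing else in the will is defined by reference to Paragraph 6. Paragraph 5 makes Paragraph 6 an essential term, and Paragraph 6 is the provision held invalid; under Paragraph 5, the entire will is therefore void. No provision of the will survives.

1, 2, 3, 4, 5, 6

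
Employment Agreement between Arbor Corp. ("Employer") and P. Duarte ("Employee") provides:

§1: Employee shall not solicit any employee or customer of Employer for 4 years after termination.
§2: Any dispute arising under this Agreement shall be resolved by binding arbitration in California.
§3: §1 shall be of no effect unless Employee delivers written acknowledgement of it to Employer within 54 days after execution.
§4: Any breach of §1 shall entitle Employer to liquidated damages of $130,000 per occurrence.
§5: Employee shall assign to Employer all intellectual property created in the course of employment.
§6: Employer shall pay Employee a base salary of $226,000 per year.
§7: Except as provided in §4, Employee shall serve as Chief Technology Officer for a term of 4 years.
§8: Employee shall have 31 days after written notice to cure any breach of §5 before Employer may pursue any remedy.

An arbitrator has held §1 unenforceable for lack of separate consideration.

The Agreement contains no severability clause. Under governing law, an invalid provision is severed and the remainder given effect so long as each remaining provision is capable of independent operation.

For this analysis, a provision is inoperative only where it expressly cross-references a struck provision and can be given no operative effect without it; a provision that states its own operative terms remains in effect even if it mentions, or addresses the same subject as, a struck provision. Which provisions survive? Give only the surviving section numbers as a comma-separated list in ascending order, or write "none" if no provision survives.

2, 5, 6, 7, 8

§1 is struck. §3 operates only by reference to §1, so it falls with §1. The whole of §4 is the liquidated-damages amount, defined by reference to §1, so §4 cannot stand once §1 is removed. §7 mentions §4 but its own obligation stands independently of §4, so §7 is not affected. With no severability clause, the stated default rule severs what cannot stand and enforces each remaining provision that can operate on its own. The provisions still in force are §2, §5, §6, §7, and §8.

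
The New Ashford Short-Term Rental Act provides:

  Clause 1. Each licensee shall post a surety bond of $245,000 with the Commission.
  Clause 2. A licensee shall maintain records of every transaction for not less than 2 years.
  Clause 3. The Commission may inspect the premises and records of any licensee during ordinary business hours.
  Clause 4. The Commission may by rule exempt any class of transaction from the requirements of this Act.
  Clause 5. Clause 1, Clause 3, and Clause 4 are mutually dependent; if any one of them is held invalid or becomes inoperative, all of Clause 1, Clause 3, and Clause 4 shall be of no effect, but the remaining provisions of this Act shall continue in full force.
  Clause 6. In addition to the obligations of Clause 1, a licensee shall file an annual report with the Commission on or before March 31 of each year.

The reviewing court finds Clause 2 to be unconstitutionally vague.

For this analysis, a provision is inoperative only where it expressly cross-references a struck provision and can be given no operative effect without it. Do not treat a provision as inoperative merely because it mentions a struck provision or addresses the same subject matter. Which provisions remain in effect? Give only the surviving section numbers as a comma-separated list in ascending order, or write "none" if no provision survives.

1, 3, 4, 5, 6

Clause 2 is struck. Nothing else in the Act is defined by reference to Clause 2. Clause 5 ties Clause 1, Clause 3, and Clause 4 together, but none of those is affected here; the remaining provisions continue in force under Clause 5. The provisions still in force are Clause 1, Clause 3, Clause 4, Clause 5, and Clause 6.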